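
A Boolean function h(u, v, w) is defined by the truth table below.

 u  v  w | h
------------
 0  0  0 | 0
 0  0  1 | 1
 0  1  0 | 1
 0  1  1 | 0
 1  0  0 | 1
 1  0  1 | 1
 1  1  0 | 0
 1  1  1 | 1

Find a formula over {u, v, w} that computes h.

h(u, v, w) = ¬((((¬u ∧ ¬v) ∧ ¬w) ∨ ((¬u ∧ v) ∧ w)) ∨ ((u ∧ v) ∧ ¬w))

The 0-rows are (0,0,0), (0,1,1), (1,1,0). Take each as a conjunction (¬u·¬v·¬w, ¬u·v·w, u·v·¬w), form their disjunction, and complement — that gives a formula that is 1 everywhere h is.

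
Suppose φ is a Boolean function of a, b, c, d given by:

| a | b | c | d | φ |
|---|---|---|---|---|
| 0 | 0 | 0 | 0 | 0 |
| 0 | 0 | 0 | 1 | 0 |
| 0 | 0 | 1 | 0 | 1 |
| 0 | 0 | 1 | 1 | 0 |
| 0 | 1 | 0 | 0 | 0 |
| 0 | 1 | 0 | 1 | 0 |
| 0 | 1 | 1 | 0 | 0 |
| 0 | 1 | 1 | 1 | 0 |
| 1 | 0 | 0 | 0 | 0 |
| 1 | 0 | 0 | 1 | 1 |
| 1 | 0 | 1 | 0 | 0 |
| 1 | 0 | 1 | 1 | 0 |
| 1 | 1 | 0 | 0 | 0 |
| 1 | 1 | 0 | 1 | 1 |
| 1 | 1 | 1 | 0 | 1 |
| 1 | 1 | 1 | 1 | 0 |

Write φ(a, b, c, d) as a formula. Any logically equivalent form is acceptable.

φ=1 on 4 inputs: (0,0,1,0), (1,0,0,1), (1,1,0,1), (1,1,1,0). Reading each as a conjunction of literals (¬a·¬b·c·¬d, a·¬b·¬c·d, a·b·¬c·d, a·b·c·¬d) and taking the OR gives the canonical DNF.

φ(a, b, c, d) = (((((NOT a AND NOT b) AND c) AND NOT d) OR (((a AND NOT b) AND NOT c) AND d)) OR (((a AND b) AND NOT c) AND d)) OR (((a AND b) AND c) AND NOT d)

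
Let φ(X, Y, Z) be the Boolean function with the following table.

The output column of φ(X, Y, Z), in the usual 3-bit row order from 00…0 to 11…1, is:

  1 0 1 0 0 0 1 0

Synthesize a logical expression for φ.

The 1-rows are (0,0,0), (0,1,0), (1,1,0). Each contributes one minterm — ¬X·¬Y·¬Z; ¬X·Y·¬Z; X·Y·¬Z — and their disjunction is a sum-of-products form of φ.

φ(X, Y, Z) = (((not X and not Y) and not Z) or ((not X and Y) and not Z)) or ((X and Y) and not Z)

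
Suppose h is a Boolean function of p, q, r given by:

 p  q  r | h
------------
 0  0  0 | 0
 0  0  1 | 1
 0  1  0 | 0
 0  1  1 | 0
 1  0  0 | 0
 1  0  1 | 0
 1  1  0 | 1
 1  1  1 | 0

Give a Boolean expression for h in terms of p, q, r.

h(p, q, r) = ((¬p ∧ ¬q) ∧ r) ∨ ((p ∧ q) ∧ ¬r)

h=1 on 2 inputs: (0,0,1), (1,1,0). Reading each as a conjunction of literals (¬p·¬q·r, p·q·¬r) and taking the OR gives the canonical DNF.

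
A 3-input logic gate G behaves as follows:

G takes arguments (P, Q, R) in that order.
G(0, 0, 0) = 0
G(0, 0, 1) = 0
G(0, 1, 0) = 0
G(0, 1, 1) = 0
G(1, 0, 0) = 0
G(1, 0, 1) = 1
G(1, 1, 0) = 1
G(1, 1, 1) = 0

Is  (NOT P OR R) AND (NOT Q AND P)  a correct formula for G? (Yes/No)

Evaluate (NOT P OR R) AND (NOT Q AND P) on each row and compare to G:
  P=0, Q=0, R=0: formula gives 0, G = 0 ✓
  P=0, Q=0, R=1: formula gives 0, G = 0 ✓
  P=0, Q=1, R=0: formula gives 0, G = 0 ✓
  P=0, Q=1, R=1: formula gives 0, G = 0 ✓
  P=1, Q=0, R=0: formula gives 0, G = 0 ✓
  …
  P=1, Q=1, R=0: formula gives 0, but G = 1 ✗
A single disagreement suffices: at (1,1,0) they differ, so the formula does not compute G.

No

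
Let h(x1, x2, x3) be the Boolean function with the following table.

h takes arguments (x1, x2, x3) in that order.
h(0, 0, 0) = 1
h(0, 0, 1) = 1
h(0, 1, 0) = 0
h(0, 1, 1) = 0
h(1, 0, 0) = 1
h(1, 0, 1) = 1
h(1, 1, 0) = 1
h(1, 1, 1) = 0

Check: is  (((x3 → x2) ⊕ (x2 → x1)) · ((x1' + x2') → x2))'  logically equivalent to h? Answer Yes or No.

Evaluate (((x3 → x2) ⊕ (x2 → x1)) · ((x1' + x2') → x2))' on each row and compare to h:
  x1=0, x2=0, x3=0: formula gives 1, h = 1 ✓
  x1=0, x2=0, x3=1: formula gives 1, h = 1 ✓
  x1=0, x2=1, x3=0: formula gives 0, h = 0 ✓
  x1=0, x2=1, x3=1: formula gives 0, h = 0 ✓
  x1=1, x2=0, x3=0: formula gives 1, h = 1 ✓
  …
  x1=1, x2=1, x3=1: formula gives 1, but h = 0 ✗
A single disagreement suffices: at (1,1,1) they differ, so the formula does not compute h.

No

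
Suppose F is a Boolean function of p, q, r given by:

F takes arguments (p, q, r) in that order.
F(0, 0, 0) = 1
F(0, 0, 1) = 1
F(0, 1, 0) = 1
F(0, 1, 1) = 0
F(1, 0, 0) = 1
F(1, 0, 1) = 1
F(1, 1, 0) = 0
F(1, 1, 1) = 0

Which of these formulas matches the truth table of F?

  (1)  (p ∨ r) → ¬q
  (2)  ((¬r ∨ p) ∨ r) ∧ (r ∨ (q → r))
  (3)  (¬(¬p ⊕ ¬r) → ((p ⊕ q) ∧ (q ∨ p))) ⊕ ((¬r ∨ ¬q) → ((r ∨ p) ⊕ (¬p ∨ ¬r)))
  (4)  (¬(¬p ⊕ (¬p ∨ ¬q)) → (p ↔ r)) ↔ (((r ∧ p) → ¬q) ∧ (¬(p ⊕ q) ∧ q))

1

(2): at (0,1,0) it gives 0, but F = 1 — eliminated.
(3): at (0,1,0) it gives 0, but F = 1 — eliminated.
(4): at (0,0,0) it gives 0, but F = 1 — eliminated.
Only (1) survives; checking it on all 8 rows confirms it matches F.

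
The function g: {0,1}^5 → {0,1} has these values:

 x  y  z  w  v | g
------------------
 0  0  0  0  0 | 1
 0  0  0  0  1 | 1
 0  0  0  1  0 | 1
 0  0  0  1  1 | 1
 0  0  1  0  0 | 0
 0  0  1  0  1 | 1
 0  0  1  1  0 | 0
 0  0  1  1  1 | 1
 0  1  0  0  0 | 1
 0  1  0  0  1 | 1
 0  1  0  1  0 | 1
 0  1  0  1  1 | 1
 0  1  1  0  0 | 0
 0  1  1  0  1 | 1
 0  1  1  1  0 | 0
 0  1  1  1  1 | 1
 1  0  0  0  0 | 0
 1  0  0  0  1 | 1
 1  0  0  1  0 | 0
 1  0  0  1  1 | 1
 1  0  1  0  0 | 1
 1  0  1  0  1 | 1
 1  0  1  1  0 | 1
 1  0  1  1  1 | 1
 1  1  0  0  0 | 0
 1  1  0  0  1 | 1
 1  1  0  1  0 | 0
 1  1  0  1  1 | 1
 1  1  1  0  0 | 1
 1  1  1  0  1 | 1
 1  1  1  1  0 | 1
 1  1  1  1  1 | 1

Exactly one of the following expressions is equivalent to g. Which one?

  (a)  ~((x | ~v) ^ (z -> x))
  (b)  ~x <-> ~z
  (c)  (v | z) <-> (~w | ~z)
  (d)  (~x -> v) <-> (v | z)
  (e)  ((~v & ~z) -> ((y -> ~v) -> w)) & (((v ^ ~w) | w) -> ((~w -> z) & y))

(a) fails at (0,0,0,0,1): the formula yields 0, g is 1.
(b) fails at (0,0,1,0,1): the formula yields 0, g is 1.
(c) fails at (0,0,0,0,0): the formula yields 0, g is 1.
(e) fails at (0,0,0,0,0): the formula yields 0, g is 1.
(d) is the remaining candidate, and it agrees with g on all 32 inputs.

d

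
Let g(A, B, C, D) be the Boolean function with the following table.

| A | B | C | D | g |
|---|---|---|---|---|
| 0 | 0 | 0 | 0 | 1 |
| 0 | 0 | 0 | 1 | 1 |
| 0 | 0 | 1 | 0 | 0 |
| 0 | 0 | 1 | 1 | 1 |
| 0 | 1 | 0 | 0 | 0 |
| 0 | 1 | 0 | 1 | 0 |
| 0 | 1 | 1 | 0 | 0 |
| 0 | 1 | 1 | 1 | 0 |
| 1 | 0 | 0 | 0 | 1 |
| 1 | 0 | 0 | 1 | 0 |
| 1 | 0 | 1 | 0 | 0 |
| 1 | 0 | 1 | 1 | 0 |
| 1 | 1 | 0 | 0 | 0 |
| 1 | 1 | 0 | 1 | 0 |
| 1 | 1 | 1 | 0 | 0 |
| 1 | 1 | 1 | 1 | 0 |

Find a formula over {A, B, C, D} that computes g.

g=1 on 4 inputs: (0,0,0,0), (0,0,0,1), (0,0,1,1), (1,0,0,0). Reading each as a conjunction of literals (¬A·¬B·¬C·¬D, ¬A·¬B·¬C·D, ¬A·¬B·C·D, A·¬B·¬C·¬D) and taking the OR gives the canonical DNF.

g(A, B, C, D) = (((((NOT A AND NOT B) AND NOT C) AND NOT D) OR (((NOT A AND NOT B) AND NOT C) AND D)) OR (((NOT A AND NOT B) AND C) AND D)) OR (((A AND NOT B) AND NOT C) AND NOT D)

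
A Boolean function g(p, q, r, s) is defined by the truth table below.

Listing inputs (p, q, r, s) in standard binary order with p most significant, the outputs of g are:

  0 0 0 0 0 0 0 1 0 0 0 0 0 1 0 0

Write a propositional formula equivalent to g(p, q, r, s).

The 1-rows are (0,1,1,1), (1,1,0,1). Each contributes one minterm — ¬p·q·r·s; p·q·¬r·s — and their disjunction is a sum-of-products form of g.

g(p, q, r, s) = (((~p & q) & r) & s) | (((p & q) & ~r) & s)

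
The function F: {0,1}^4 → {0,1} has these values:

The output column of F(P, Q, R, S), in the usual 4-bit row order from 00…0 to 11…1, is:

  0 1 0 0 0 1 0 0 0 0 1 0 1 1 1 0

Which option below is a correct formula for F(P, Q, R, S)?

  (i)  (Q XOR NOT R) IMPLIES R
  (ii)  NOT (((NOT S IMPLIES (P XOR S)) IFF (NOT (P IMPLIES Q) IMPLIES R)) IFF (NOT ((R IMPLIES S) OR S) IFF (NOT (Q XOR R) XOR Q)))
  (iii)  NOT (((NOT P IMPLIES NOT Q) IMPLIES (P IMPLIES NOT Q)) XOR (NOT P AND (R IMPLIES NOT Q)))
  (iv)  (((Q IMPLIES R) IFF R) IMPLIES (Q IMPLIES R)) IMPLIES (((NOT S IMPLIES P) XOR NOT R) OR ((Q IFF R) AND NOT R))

ii

(i) fails at (0,0,0,1): the formula yields 0, F is 1.
(iii) fails at (0,0,0,0): the formula yields 1, F is 0.
(iv) fails at (0,0,0,0): the formula yields 1, F is 0.
That leaves (ii). Evaluating it on every row reproduces the table of F exactly.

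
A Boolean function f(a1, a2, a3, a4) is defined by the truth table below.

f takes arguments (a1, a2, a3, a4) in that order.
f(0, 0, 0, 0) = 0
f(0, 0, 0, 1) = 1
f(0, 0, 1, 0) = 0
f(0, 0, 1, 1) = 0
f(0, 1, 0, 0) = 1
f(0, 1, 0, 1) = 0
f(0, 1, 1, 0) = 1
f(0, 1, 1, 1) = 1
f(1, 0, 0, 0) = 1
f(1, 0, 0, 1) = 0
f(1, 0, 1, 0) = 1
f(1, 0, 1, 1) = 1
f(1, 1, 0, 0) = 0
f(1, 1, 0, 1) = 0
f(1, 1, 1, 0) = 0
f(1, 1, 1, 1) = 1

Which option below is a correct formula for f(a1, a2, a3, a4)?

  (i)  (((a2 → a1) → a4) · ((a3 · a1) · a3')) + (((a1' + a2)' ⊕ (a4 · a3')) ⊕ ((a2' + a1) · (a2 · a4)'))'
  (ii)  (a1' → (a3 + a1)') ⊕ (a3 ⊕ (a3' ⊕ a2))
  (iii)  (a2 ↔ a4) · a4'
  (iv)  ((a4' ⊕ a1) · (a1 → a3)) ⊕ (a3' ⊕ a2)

(ii): at (0,0,0,1) it gives 0, but f = 1 — eliminated.
(iii): at (0,0,0,0) it gives 1, but f = 0 — eliminated.
(iv): at (0,0,1,0) it gives 1, but f = 0 — eliminated.
Only (i) survives; checking it on all 16 rows confirms it matches f.

i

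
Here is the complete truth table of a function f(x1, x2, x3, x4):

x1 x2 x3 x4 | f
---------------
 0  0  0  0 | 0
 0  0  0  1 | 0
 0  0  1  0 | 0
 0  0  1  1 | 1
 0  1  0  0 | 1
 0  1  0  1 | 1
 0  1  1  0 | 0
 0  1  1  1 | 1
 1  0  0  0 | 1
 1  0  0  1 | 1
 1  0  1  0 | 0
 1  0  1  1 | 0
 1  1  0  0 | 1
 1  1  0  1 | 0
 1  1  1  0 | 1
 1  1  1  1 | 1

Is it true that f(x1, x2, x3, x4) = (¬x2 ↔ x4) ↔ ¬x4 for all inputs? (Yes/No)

Check the formula against f row by row:
  x1=0, x2=0, x3=0, x4=0: formula gives 0, f = 0 ✓
  x1=0, x2=0, x3=0, x4=1: formula gives 0, f = 0 ✓
  x1=0, x2=0, x3=1, x4=0: formula gives 0, f = 0 ✓
  x1=0, x2=0, x3=1, x4=1: formula gives 0, but f = 1 ✗
Row (0,0,1,1) is a counterexample, so the formula is not equivalent to f.

No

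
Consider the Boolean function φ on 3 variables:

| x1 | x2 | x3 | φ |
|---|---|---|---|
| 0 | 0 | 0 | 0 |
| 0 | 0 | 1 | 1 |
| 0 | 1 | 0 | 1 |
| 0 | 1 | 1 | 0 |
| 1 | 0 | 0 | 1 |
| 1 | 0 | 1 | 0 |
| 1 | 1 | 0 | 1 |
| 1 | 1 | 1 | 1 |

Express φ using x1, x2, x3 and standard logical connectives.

φ is 0 on only 3 rows — (0,0,0), (0,1,1), (1,0,1). Writing each as a minterm (¬x1·¬x2·¬x3, ¬x1·x2·x3, x1·¬x2·x3) and OR-ing them characterizes exactly where φ=0, so φ is the negation of that disjunction.

φ(x1, x2, x3) = not ((((not x1 and not x2) and not x3) or ((not x1 and x2) and x3)) or ((x1 and not x2) and x3))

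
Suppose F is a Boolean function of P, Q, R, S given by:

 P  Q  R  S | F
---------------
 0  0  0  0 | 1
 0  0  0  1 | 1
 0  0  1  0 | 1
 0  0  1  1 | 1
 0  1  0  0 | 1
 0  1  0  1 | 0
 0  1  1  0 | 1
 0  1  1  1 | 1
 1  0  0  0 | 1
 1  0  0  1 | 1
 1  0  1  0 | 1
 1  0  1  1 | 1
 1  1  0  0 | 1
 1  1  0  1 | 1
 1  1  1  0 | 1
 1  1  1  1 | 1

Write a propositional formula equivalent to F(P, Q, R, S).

F(P, Q, R, S) = NOT (((NOT P AND Q) AND NOT R) AND S)

F is 0 on exactly one input, (0,1,0,1), whose minterm is ¬P·Q·¬R·S. So F is the negation of that single conjunction.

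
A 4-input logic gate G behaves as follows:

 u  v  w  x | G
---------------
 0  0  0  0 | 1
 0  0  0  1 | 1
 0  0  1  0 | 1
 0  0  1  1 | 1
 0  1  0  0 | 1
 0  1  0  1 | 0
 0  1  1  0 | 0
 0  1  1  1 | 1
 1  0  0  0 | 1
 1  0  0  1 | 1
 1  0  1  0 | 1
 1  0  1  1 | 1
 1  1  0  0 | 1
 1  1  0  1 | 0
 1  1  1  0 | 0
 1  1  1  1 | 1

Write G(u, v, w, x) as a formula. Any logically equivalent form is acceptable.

G is 0 on only 4 rows — (0,1,0,1), (0,1,1,0), (1,1,0,1), (1,1,1,0). Writing each as a minterm (¬u·v·¬w·x, ¬u·v·w·¬x, u·v·¬w·x, u·v·w·¬x) and OR-ing them characterizes exactly where G=0, so G is the negation of that disjunction.

G(u, v, w, x) = not ((((((not u and v) and not w) and x) or (((not u and v) and w) and not x)) or (((u and v) and not w) and x)) or (((u and v) and w) and not x))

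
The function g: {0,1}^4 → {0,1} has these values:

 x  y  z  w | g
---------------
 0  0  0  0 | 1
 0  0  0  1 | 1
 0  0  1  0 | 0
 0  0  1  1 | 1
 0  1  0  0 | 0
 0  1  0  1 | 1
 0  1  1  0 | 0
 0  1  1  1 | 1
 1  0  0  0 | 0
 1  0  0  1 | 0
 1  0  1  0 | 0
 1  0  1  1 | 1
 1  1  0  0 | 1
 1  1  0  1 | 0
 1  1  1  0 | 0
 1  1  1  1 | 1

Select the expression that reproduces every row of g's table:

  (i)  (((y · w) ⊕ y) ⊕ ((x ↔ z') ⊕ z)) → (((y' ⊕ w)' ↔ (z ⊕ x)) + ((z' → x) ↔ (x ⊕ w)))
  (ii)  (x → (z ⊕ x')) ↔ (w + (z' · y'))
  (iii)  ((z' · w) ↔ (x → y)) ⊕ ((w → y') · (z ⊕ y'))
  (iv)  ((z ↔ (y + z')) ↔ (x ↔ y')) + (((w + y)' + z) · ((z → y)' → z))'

(i): at (0,0,1,0) it gives 1, but g = 0 — eliminated.
(iii): at (0,0,0,1) it gives 0, but g = 1 — eliminated.
(iv): at (0,0,1,0) it gives 1, but g = 0 — eliminated.
Only (ii) survives; checking it on all 16 rows confirms it matches g.

ii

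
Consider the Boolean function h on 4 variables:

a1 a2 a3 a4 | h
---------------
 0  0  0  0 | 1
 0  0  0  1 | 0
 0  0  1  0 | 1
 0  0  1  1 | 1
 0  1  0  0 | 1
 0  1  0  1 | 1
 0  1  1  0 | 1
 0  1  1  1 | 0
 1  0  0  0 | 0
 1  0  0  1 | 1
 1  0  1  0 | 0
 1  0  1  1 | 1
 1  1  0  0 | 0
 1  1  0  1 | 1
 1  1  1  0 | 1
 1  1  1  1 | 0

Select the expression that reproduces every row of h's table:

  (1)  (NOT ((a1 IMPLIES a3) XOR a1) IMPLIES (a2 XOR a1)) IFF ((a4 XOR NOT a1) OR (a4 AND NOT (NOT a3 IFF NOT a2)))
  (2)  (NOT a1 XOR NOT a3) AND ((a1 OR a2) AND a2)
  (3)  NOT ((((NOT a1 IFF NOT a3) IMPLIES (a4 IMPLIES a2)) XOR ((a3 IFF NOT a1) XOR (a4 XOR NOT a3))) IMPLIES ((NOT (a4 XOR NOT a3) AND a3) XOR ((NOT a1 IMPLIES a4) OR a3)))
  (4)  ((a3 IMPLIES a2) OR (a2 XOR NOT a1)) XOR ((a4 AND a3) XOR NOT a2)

1

(2): at (0,0,0,0) it gives 0, but h = 1 — eliminated.
(3): at (0,0,0,0) it gives 0, but h = 1 — eliminated.
(4): at (0,0,0,0) it gives 0, but h = 1 — eliminated.
Only (1) survives; checking it on all 16 rows confirms it matches h.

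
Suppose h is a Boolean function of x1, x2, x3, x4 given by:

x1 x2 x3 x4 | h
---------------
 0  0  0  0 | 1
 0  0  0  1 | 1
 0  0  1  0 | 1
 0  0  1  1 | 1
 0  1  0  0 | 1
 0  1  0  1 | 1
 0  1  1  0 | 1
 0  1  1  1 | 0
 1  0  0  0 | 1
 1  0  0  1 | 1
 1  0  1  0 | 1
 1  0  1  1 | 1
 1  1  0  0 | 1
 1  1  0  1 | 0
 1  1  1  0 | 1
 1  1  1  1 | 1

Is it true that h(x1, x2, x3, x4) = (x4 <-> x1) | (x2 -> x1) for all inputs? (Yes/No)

Evaluate (x4 <-> x1) | (x2 -> x1) on each row and compare to h:
  x1=0, x2=0, x3=0, x4=0: formula gives 1, h = 1 ✓
  x1=0, x2=0, x3=0, x4=1: formula gives 1, h = 1 ✓
  x1=0, x2=0, x3=1, x4=0: formula gives 1, h = 1 ✓
  x1=0, x2=0, x3=1, x4=1: formula gives 1, h = 1 ✓
  …
  x1=0, x2=1, x3=0, x4=1: formula gives 0, but h = 1 ✗
Row (0,1,0,1) is a counterexample, so the formula is not equivalent to h.

No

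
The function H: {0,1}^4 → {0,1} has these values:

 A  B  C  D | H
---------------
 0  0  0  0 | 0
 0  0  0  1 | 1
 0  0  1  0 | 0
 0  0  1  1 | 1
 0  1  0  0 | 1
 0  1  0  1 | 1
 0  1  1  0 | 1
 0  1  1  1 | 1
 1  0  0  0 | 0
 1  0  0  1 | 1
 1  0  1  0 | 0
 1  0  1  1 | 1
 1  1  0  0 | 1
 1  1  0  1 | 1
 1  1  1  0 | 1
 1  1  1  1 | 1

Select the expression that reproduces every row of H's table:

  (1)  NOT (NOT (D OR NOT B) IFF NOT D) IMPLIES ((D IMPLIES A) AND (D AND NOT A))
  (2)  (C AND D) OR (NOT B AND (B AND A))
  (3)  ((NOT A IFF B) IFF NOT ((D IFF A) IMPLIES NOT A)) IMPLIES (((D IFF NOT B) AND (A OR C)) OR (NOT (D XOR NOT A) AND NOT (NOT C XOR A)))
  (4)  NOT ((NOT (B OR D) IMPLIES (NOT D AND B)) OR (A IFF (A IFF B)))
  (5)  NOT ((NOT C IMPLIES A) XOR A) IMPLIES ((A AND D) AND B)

1

(2) disagrees with H on (0,0,0,1) (formula → 0, table → 1); rule it out.
(3) disagrees with H on (0,0,0,1) (formula → 0, table → 1); rule it out.
(4) disagrees with H on (0,0,0,0) (formula → 1, table → 0); rule it out.
(5) disagrees with H on (0,0,0,1) (formula → 0, table → 1); rule it out.
(1) is the remaining candidate, and it agrees with H on all 16 inputs.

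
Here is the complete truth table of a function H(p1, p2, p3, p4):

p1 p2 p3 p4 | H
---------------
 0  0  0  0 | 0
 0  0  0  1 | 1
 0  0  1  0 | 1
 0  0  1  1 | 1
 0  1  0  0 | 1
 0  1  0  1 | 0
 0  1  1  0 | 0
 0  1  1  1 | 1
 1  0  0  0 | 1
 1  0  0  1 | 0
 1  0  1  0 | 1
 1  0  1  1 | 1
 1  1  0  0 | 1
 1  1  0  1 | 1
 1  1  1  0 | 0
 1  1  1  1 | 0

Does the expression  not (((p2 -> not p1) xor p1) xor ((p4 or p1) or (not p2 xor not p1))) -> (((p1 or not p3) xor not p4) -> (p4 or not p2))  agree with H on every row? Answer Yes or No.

Evaluate not (((p2 -> not p1) xor p1) xor ((p4 or p1) or (not p2 xor not p1))) -> (((p1 or not p3) xor not p4) -> (p4 or not p2)) on each row and compare to H:
  p1=0, p2=0, p3=0, p4=0: formula gives 1, but H = 0 ✗
A single disagreement suffices: at (0,0,0,0) they differ, so the formula does not compute H.

No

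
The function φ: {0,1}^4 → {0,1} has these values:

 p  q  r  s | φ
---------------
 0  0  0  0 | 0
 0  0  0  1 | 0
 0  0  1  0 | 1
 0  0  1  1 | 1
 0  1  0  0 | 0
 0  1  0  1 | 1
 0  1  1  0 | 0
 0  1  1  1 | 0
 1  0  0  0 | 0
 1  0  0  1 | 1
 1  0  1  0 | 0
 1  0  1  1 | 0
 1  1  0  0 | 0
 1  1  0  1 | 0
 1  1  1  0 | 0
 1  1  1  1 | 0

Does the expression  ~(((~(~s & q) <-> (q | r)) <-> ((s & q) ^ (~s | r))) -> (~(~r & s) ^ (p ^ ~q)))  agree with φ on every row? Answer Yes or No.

Yes

Check the formula against φ row by row:
  p=0, q=0, r=0, s=0: formula gives 0, φ = 0 ✓
  p=0, q=0, r=0, s=1: formula gives 0, φ = 0 ✓
  p=0, q=0, r=1, s=0: formula gives 1, φ = 1 ✓
  p=0, q=0, r=1, s=1: formula gives 1, φ = 1 ✓
  … (the remaining 12 rows also agree.)
Every row agrees, so the formula is equivalent.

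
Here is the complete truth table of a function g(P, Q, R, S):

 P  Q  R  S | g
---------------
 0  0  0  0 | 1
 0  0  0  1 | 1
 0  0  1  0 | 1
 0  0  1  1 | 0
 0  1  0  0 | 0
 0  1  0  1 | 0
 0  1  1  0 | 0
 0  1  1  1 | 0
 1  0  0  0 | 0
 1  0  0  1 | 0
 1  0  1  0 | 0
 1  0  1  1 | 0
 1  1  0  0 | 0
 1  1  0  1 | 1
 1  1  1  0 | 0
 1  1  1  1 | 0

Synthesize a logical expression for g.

g(P, Q, R, S) = (((((P' · Q') · R') · S') + (((P' · Q') · R') · S)) + (((P' · Q') · R) · S')) + (((P · Q) · R') · S)

Collect the rows where g=1 — (0,0,0,0), (0,0,0,1), (0,0,1,0), (1,1,0,1) — and write one minterm per row: ¬P·¬Q·¬R·¬S, ¬P·¬Q·¬R·S, ¬P·¬Q·R·¬S, P·Q·¬R·S. Their union (logical OR) reproduces the table exactly.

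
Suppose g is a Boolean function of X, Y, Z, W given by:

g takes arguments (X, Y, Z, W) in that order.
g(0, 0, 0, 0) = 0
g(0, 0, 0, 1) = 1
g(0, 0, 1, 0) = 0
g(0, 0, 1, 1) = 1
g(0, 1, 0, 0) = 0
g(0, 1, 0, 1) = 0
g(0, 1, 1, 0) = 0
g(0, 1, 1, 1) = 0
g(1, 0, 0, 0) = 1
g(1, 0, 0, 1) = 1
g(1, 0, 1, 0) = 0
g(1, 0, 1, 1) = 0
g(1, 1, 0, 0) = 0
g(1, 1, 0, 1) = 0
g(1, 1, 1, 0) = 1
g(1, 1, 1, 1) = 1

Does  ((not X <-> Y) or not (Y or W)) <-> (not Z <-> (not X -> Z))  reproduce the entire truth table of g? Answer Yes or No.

Yes

Test each input against both g and the formula:
  X=0, Y=0, Z=0, W=0: formula gives 0, g = 0 ✓
  X=0, Y=0, Z=0, W=1: formula gives 1, g = 1 ✓
  X=0, Y=0, Z=1, W=0: formula gives 0, g = 0 ✓
  X=0, Y=0, Z=1, W=1: formula gives 1, g = 1 ✓
  … (the remaining 12 rows also agree.)
Every row agrees, so the formula is equivalent.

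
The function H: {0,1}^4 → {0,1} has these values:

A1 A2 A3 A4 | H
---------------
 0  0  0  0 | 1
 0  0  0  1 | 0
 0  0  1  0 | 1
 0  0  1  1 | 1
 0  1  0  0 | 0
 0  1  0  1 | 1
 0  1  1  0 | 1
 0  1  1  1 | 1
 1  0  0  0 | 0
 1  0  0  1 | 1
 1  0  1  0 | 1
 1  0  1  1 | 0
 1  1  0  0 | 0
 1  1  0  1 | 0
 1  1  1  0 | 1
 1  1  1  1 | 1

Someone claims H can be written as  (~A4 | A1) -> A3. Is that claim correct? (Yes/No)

No

Evaluate (~A4 | A1) -> A3 on each row and compare to H:
  A1=0, A2=0, A3=0, A4=0: formula gives 0, but H = 1 ✗
Since they disagree at (0,0,0,0), the expression is not a correct formula for H.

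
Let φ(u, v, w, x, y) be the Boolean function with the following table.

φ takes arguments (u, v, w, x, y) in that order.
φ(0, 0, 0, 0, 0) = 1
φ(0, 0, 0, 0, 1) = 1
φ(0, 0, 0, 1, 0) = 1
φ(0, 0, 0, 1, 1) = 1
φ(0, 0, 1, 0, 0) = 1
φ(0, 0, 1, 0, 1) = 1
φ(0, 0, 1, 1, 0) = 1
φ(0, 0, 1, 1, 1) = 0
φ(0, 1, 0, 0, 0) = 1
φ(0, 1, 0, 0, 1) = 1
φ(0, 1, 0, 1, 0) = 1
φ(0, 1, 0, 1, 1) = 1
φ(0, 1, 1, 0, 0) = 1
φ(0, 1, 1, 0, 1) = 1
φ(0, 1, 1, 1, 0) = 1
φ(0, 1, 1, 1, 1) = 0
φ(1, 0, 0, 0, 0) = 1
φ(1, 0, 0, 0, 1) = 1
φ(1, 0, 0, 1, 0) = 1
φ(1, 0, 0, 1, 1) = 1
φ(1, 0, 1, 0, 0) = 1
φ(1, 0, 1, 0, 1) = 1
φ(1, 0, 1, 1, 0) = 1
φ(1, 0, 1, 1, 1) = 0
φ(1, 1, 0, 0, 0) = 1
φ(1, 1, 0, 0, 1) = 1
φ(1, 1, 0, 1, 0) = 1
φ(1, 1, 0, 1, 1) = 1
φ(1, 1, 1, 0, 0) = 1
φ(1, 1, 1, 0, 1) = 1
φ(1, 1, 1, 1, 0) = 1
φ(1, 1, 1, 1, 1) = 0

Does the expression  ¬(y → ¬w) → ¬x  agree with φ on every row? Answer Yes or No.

Yes

Evaluate ¬(y → ¬w) → ¬x on each row and compare to φ:
  u=0, v=0, w=0, x=0, y=0: formula gives 1, φ = 1 ✓
  u=0, v=0, w=0, x=0, y=1: formula gives 1, φ = 1 ✓
  u=0, v=0, w=0, x=1, y=0: formula gives 1, φ = 1 ✓
  u=0, v=0, w=0, x=1, y=1: formula gives 1, φ = 1 ✓
  …and likewise for the remaining 28 rows.
Every row agrees, so the formula is equivalent.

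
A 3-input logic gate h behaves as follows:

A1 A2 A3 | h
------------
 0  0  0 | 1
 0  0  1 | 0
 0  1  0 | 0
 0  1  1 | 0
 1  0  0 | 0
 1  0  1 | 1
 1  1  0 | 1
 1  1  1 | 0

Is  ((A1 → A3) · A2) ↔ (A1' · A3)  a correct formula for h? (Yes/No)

No

Check the formula against h row by row:
  A1=0, A2=0, A3=0: formula gives 1, h = 1 ✓
  A1=0, A2=0, A3=1: formula gives 0, h = 0 ✓
  A1=0, A2=1, A3=0: formula gives 0, h = 0 ✓
  A1=0, A2=1, A3=1: formula gives 1, but h = 0 ✗
Since they disagree at (0,1,1), the expression is not a correct formula for h.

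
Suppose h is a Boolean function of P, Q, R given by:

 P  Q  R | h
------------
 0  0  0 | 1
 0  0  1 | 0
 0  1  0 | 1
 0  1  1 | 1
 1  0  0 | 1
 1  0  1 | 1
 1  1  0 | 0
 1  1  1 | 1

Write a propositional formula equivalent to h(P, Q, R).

The 0-rows are (0,0,1), (1,1,0). Take each as a conjunction (¬P·¬Q·R, P·Q·¬R), form their disjunction, and complement — that gives a formula that is 1 everywhere h is.

h(P, Q, R) = not (((not P and not Q) and R) or ((P and Q) and not R))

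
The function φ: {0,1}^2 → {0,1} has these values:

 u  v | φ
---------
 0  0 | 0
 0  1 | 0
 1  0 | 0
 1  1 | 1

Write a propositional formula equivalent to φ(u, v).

φ(u, v) = u AND v

The output is 1 only when every input is 1 — the AND of all inputs.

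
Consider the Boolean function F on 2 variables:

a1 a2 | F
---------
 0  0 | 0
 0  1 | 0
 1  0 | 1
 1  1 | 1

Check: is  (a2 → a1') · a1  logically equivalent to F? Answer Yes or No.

No

Check the formula against F row by row:
  a1=0, a2=0: formula gives 0, F = 0 ✓
  a1=0, a2=1: formula gives 0, F = 0 ✓
  a1=1, a2=0: formula gives 1, F = 1 ✓
  a1=1, a2=1: formula gives 0, but F = 1 ✗
Since they disagree at (1,1), the expression is not a correct formula for F.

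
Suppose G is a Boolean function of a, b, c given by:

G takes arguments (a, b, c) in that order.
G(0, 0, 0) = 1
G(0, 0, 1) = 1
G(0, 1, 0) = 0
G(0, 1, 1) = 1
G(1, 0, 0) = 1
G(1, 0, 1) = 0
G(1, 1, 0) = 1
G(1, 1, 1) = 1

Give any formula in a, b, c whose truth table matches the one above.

There are just 2 zero rows: (0,1,0), (1,0,1). Their minterms are ¬a·b·¬c, a·¬b·c; the OR of those covers precisely the 0-outputs, and negating it yields G.

G(a, b, c) = (((a' · b) · c') + ((a · b') · c))'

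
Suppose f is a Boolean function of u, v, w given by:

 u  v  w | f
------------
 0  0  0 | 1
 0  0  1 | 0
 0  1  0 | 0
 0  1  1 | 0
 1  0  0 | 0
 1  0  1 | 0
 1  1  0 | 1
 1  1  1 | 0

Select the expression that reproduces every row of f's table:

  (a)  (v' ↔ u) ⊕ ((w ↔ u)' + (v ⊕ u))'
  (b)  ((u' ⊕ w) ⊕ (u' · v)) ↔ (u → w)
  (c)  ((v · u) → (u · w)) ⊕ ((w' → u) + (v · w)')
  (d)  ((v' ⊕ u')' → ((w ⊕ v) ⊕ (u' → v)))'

(a): at (0,1,0) it gives 1, but f = 0 — eliminated.
(b): at (0,1,1) it gives 1, but f = 0 — eliminated.
(c): at (0,0,0) it gives 0, but f = 1 — eliminated.
(d) is the remaining candidate, and it agrees with f on all 8 inputs.

d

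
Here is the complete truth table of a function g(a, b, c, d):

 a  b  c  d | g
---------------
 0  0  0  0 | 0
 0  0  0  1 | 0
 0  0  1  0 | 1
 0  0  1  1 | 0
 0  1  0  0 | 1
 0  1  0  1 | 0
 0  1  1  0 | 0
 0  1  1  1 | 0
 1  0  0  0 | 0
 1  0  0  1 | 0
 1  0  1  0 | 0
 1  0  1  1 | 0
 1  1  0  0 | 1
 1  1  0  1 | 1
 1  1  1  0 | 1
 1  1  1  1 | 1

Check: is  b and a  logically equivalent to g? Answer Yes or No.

No

Test each input against both g and the formula:
  a=0, b=0, c=0, d=0: formula gives 0, g = 0 ✓
  a=0, b=0, c=0, d=1: formula gives 0, g = 0 ✓
  a=0, b=0, c=1, d=0: formula gives 0, but g = 1 ✗
Row (0,0,1,0) is a counterexample, so the formula is not equivalent to g.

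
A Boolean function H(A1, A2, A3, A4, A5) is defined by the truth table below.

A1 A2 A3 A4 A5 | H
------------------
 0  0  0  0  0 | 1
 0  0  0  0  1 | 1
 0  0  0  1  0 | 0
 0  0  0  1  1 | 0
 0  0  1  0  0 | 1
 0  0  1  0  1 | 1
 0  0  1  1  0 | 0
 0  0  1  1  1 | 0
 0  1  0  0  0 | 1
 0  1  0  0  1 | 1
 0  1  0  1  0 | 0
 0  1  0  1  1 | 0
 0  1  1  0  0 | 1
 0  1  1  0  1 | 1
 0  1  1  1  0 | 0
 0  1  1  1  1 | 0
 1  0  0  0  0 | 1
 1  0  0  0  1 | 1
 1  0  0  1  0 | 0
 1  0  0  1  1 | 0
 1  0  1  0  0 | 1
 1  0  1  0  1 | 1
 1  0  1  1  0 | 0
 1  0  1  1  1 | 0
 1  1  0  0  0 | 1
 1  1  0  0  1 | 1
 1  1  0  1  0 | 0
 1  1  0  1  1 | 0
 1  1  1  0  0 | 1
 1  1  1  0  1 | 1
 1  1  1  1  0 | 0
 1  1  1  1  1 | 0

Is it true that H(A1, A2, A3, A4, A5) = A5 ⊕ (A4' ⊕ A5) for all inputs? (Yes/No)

Evaluate A5 ⊕ (A4' ⊕ A5) on each row and compare to H:
  A1=0, A2=0, A3=0, A4=0, A5=0: formula gives 1, H = 1 ✓
  A1=0, A2=0, A3=0, A4=0, A5=1: formula gives 1, H = 1 ✓
  A1=0, A2=0, A3=0, A4=1, A5=0: formula gives 0, H = 0 ✓
  A1=0, A2=0, A3=0, A4=1, A5=1: formula gives 0, H = 0 ✓
  … (the remaining 28 rows also agree.)
Every row agrees, so the formula is equivalent.

Yes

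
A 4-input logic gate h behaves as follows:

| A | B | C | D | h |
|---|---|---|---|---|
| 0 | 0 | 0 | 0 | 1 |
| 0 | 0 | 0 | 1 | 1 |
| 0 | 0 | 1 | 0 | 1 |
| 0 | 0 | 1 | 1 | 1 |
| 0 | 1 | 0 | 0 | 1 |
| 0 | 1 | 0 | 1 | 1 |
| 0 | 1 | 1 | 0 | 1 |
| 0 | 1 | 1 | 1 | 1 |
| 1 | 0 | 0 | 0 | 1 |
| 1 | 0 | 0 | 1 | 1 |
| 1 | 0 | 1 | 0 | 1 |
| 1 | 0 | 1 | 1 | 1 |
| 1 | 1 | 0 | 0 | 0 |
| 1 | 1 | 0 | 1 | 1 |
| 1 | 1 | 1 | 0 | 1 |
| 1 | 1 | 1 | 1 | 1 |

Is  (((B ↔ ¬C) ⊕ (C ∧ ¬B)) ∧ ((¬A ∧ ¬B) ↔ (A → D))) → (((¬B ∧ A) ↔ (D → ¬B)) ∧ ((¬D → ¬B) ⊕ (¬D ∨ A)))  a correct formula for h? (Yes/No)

Yes

Evaluate (((B ↔ ¬C) ⊕ (C ∧ ¬B)) ∧ ((¬A ∧ ¬B) ↔ (A → D))) → (((¬B ∧ A) ↔ (D → ¬B)) ∧ ((¬D → ¬B) ⊕ (¬D ∨ A))) on each row and compare to h:
  A=0, B=0, C=0, D=0: formula gives 1, h = 1 ✓
  A=0, B=0, C=0, D=1: formula gives 1, h = 1 ✓
  A=0, B=0, C=1, D=0: formula gives 1, h = 1 ✓
  A=0, B=0, C=1, D=1: formula gives 1, h = 1 ✓
  …and likewise for the remaining 12 rows.
All 16 rows match — the expression computes h exactly.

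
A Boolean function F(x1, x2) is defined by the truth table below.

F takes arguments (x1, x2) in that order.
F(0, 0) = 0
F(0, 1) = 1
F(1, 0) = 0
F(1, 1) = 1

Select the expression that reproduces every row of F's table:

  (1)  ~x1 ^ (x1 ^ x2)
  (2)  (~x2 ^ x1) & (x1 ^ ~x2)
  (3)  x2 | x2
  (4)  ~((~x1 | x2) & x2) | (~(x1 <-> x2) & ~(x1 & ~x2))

3

(1) disagrees with F on (0,0) (formula → 1, table → 0); rule it out.
(2) disagrees with F on (0,0) (formula → 1, table → 0); rule it out.
(4) disagrees with F on (0,0) (formula → 1, table → 0); rule it out.
That leaves (3). Evaluating it on every row reproduces the table of F exactly.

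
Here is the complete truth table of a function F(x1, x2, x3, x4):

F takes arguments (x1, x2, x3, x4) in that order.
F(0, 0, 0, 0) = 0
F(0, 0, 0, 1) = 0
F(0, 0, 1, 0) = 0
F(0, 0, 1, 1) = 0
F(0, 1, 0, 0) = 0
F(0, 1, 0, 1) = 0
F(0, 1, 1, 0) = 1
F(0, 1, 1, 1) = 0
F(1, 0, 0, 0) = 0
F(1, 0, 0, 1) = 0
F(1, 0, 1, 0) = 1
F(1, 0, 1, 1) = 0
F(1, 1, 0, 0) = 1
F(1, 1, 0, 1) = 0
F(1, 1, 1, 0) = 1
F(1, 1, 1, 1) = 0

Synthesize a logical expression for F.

The 1-rows are (0,1,1,0), (1,0,1,0), (1,1,0,0), (1,1,1,0). Each contributes one minterm — ¬x1·x2·x3·¬x4; x1·¬x2·x3·¬x4; x1·x2·¬x3·¬x4; x1·x2·x3·¬x4 — and their disjunction is a sum-of-products form of F.

F(x1, x2, x3, x4) = (((((not x1 and x2) and x3) and not x4) or (((x1 and not x2) and x3) and not x4)) or (((x1 and x2) and not x3) and not x4)) or (((x1 and x2) and x3) and not x4)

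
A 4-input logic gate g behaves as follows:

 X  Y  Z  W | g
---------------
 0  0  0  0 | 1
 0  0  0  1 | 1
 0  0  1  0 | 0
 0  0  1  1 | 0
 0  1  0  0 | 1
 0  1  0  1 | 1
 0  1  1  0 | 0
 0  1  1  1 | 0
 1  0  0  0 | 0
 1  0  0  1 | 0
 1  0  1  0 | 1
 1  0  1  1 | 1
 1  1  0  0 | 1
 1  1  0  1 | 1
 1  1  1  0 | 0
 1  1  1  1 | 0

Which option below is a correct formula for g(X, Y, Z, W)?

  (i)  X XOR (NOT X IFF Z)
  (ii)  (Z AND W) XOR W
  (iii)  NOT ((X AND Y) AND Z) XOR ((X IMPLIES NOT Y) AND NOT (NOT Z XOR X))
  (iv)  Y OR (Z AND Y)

iii

(i) fails at (0,0,0,0): the formula yields 0, g is 1.
(ii) fails at (0,0,0,0): the formula yields 0, g is 1.
(iv) fails at (0,0,0,0): the formula yields 0, g is 1.
That leaves (iii). Evaluating it on every row reproduces the table of g exactly.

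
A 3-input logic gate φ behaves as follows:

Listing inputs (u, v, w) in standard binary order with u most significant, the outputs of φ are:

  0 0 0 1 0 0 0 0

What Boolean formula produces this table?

Only row (0,1,1) gives 1. That row's minterm ¬u·v·w is φ directly.

φ(u, v, w) = (u' · v) · w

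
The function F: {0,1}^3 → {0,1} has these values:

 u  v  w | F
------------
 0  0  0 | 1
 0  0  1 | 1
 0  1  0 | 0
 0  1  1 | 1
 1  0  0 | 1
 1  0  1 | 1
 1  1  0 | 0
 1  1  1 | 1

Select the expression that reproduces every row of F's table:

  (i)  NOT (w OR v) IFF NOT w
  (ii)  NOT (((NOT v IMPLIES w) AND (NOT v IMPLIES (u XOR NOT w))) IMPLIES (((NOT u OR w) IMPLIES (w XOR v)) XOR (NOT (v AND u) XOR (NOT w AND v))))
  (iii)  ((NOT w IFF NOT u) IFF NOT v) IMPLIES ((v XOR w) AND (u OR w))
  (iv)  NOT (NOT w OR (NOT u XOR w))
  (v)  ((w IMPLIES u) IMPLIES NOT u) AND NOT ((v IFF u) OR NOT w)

(ii) fails at (0,0,0): the formula yields 0, F is 1.
(iii) fails at (0,0,0): the formula yields 0, F is 1.
(iv) fails at (0,0,0): the formula yields 0, F is 1.
(v) fails at (0,0,0): the formula yields 0, F is 1.
That leaves (i). Evaluating it on every row reproduces the table of F exactly.

i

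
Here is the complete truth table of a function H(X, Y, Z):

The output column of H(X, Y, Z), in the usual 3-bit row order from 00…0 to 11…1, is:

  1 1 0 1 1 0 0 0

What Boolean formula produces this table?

Collect the rows where H=1 — (0,0,0), (0,0,1), (0,1,1), (1,0,0) — and write one minterm per row: ¬X·¬Y·¬Z, ¬X·¬Y·Z, ¬X·Y·Z, X·¬Y·¬Z. Their union (logical OR) reproduces the table exactly.

H(X, Y, Z) = ((((not X and not Y) and not Z) or ((not X and not Y) and Z)) or ((not X and Y) and Z)) or ((X and not Y) and not Z)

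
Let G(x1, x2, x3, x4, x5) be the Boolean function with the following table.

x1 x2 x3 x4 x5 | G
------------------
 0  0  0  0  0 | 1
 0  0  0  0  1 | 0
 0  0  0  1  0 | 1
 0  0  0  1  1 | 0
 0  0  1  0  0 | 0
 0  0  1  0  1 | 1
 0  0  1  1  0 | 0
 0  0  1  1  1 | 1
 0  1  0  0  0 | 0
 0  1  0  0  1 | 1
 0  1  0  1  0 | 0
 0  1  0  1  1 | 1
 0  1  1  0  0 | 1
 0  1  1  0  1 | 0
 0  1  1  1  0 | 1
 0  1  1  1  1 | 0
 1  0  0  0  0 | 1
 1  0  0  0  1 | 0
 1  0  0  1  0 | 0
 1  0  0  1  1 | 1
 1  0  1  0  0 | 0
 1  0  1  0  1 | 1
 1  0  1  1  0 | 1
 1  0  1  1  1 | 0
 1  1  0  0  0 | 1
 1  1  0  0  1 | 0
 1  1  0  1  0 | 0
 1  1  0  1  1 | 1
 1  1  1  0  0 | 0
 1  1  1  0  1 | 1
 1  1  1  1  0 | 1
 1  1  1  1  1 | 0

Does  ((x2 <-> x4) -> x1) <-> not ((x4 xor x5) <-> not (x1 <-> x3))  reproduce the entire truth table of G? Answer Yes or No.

Evaluate ((x2 <-> x4) -> x1) <-> not ((x4 xor x5) <-> not (x1 <-> x3)) on each row and compare to G:
  x1=0, x2=0, x3=0, x4=0, x5=0: formula gives 1, G = 1 ✓
  x1=0, x2=0, x3=0, x4=0, x5=1: formula gives 0, G = 0 ✓
  x1=0, x2=0, x3=0, x4=1, x5=0: formula gives 1, G = 1 ✓
  x1=0, x2=0, x3=0, x4=1, x5=1: formula gives 0, G = 0 ✓
  … (the remaining 28 rows also agree.)
All 32 rows match — the expression computes G exactly.

Yes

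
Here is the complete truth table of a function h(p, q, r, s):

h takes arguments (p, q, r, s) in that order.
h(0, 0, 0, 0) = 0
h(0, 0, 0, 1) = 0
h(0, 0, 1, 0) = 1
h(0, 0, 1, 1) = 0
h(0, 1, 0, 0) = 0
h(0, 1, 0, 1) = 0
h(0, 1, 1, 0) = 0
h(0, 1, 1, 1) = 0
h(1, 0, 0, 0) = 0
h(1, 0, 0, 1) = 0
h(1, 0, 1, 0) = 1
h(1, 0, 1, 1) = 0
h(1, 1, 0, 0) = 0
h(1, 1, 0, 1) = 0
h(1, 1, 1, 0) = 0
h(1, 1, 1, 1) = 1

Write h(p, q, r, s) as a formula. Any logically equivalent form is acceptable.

h(p, q, r, s) = ((((NOT p AND NOT q) AND r) AND NOT s) OR (((p AND NOT q) AND r) AND NOT s)) OR (((p AND q) AND r) AND s)

Collect the rows where h=1 — (0,0,1,0), (1,0,1,0), (1,1,1,1) — and write one minterm per row: ¬p·¬q·r·¬s, p·¬q·r·¬s, p·q·r·s. Their union (logical OR) reproduces the table exactly.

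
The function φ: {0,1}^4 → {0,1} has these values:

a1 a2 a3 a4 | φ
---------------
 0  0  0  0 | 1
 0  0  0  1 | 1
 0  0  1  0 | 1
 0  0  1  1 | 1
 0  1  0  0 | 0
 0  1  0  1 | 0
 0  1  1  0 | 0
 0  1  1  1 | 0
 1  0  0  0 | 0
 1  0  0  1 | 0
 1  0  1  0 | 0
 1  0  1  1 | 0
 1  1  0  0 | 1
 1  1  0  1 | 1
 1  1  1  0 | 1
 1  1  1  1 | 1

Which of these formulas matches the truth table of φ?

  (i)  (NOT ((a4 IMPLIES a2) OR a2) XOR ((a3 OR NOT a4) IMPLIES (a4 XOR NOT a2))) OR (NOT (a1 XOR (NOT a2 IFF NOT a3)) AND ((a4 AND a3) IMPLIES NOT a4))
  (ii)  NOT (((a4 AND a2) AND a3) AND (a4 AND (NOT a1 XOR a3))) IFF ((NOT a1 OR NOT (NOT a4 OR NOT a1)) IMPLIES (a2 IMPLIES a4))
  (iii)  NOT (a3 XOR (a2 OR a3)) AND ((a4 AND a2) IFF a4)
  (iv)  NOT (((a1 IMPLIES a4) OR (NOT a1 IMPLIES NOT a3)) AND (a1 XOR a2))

(i): at (0,0,0,1) it gives 0, but φ = 1 — eliminated.
(ii): at (0,1,0,1) it gives 1, but φ = 0 — eliminated.
(iii): at (0,0,0,1) it gives 0, but φ = 1 — eliminated.
(iv) is the remaining candidate, and it agrees with φ on all 16 inputs.

iv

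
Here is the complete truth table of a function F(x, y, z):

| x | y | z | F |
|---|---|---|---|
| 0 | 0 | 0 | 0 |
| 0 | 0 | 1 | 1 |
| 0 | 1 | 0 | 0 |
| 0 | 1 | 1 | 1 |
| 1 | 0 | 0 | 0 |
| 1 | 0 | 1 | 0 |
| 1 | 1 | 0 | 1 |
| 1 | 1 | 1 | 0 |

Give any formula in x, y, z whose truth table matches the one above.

Collect the rows where F=1 — (0,0,1), (0,1,1), (1,1,0) — and write one minterm per row: ¬x·¬y·z, ¬x·y·z, x·y·¬z. Their union (logical OR) reproduces the table exactly.

F(x, y, z) = (((~x & ~y) & z) | ((~x & y) & z)) | ((x & y) & ~z)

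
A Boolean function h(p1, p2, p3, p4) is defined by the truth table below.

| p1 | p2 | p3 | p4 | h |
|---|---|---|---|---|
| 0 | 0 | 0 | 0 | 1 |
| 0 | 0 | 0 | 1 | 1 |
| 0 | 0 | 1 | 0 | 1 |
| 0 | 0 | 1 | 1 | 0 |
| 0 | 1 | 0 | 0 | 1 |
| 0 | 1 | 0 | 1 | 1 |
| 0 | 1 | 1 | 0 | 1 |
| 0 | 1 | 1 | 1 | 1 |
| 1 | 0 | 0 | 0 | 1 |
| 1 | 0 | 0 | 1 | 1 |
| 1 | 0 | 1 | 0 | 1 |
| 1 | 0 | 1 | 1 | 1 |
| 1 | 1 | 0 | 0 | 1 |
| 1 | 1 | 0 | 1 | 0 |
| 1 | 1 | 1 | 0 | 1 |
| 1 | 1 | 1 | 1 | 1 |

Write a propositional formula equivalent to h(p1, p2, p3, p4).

There are just 2 zero rows: (0,0,1,1), (1,1,0,1). Their minterms are ¬p1·¬p2·p3·p4, p1·p2·¬p3·p4; the OR of those covers precisely the 0-outputs, and negating it yields h.

h(p1, p2, p3, p4) = not ((((not p1 and not p2) and p3) and p4) or (((p1 and p2) and not p3) and p4))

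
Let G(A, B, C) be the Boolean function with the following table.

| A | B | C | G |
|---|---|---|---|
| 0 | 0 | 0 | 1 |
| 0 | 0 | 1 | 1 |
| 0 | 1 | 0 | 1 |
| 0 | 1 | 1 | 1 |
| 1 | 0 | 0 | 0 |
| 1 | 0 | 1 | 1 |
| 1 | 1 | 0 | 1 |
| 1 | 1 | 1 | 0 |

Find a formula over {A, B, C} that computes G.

There are just 2 zero rows: (1,0,0), (1,1,1). Their minterms are A·¬B·¬C, A·B·C; the OR of those covers precisely the 0-outputs, and negating it yields G.

G(A, B, C) = not (((A and not B) and not C) or ((A and B) and C))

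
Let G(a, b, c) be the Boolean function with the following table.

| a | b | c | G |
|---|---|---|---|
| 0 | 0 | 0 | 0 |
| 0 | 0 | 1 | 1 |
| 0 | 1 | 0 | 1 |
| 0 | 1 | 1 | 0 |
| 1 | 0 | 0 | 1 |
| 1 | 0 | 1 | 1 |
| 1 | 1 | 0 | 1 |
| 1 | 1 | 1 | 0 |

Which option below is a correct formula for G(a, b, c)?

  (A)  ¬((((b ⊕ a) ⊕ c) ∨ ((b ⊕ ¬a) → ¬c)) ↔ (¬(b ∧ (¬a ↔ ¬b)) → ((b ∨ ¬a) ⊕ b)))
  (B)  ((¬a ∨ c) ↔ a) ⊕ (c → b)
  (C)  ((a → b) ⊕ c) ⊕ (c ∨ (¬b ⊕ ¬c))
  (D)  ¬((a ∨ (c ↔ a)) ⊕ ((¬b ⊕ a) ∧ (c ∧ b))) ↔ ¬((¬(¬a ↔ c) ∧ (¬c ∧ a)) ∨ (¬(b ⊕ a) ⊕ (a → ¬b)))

(A) fails at (0,0,1): the formula yields 0, G is 1.
(B) fails at (0,0,0): the formula yields 1, G is 0.
(C) fails at (0,0,0): the formula yields 1, G is 0.
Only (D) survives; checking it on all 8 rows confirms it matches G.

D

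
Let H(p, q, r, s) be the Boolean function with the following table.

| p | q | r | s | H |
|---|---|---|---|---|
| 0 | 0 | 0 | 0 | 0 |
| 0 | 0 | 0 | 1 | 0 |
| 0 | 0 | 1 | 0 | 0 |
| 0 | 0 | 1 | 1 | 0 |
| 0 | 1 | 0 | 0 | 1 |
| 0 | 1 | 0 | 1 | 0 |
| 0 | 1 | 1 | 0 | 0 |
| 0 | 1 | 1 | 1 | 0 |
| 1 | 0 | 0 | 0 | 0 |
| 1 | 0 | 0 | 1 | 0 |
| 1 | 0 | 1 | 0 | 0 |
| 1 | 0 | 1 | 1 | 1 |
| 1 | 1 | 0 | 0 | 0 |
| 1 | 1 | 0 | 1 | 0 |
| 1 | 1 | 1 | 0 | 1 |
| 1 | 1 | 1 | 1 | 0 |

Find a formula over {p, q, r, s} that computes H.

H(p, q, r, s) = ((((not p and q) and not r) and not s) or (((p and not q) and r) and s)) or (((p and q) and r) and not s)

The 1-rows are (0,1,0,0), (1,0,1,1), (1,1,1,0). Each contributes one minterm — ¬p·q·¬r·¬s; p·¬q·r·s; p·q·r·¬s — and their disjunction is a sum-of-products form of H.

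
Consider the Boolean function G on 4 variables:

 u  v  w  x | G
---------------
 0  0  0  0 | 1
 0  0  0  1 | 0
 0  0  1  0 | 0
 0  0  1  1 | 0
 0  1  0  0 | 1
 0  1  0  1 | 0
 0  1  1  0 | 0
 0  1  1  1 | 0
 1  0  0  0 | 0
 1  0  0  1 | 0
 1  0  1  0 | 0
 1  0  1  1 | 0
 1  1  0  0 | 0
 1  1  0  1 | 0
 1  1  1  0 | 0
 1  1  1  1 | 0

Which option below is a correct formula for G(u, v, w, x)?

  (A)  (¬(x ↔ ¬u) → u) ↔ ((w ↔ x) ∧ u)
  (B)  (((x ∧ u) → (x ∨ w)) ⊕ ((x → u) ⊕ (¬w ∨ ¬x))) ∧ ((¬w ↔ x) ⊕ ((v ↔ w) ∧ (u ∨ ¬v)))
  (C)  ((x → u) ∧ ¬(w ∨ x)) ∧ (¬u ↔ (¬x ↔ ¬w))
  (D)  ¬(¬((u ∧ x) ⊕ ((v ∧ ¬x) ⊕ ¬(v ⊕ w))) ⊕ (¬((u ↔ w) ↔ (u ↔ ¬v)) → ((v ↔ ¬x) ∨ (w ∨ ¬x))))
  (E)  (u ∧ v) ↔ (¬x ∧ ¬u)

(A): at (0,0,1,0) it gives 1, but G = 0 — eliminated.
(B): at (0,0,1,0) it gives 1, but G = 0 — eliminated.
(D): at (0,0,0,0) it gives 0, but G = 1 — eliminated.
(E): at (0,0,0,0) it gives 0, but G = 1 — eliminated.
That leaves (C). Evaluating it on every row reproduces the table of G exactly.

C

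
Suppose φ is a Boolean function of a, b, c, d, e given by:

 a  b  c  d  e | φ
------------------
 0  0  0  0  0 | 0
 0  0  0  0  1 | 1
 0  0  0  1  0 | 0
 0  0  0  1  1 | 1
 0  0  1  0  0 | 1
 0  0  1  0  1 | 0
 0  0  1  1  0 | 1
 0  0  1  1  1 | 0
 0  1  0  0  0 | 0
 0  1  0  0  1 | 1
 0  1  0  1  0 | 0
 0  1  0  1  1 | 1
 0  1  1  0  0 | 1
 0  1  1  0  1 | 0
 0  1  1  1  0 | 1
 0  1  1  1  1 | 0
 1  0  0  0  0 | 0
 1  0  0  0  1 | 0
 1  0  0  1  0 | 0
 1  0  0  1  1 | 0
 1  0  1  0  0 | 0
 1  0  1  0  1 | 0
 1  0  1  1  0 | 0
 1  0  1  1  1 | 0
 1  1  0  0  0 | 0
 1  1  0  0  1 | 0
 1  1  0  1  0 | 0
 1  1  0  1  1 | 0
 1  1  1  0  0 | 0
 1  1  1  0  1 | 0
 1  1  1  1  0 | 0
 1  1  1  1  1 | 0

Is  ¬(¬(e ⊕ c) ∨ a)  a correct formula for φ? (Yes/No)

Yes

Evaluate ¬(¬(e ⊕ c) ∨ a) on each row and compare to φ:
  a=0, b=0, c=0, d=0, e=0: formula gives 0, φ = 0 ✓
  a=0, b=0, c=0, d=0, e=1: formula gives 1, φ = 1 ✓
  a=0, b=0, c=0, d=1, e=0: formula gives 0, φ = 0 ✓
  a=0, b=0, c=0, d=1, e=1: formula gives 1, φ = 1 ✓
  … (the remaining 28 rows also agree.)
No disagreement on any input; they are logically equivalent.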